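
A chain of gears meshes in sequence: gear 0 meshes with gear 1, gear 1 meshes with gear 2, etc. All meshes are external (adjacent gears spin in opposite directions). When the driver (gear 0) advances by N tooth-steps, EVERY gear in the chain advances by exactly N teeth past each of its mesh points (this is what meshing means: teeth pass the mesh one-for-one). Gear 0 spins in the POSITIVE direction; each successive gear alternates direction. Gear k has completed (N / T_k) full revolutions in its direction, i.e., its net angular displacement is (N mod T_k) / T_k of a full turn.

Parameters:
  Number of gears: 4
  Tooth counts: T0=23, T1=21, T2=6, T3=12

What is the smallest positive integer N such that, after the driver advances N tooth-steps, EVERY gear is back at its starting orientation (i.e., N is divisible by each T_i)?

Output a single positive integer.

Gear k returns to start when N is a multiple of T_k.
All gears at start simultaneously when N is a common multiple of [23, 21, 6, 12]; the smallest such N is lcm(23, 21, 6, 12).
Start: lcm = T0 = 23
Fold in T1=21: gcd(23, 21) = 1; lcm(23, 21) = 23 * 21 / 1 = 483 / 1 = 483
Fold in T2=6: gcd(483, 6) = 3; lcm(483, 6) = 483 * 6 / 3 = 2898 / 3 = 966
Fold in T3=12: gcd(966, 12) = 6; lcm(966, 12) = 966 * 12 / 6 = 11592 / 6 = 1932
Full cycle length = 1932

Answer: 1932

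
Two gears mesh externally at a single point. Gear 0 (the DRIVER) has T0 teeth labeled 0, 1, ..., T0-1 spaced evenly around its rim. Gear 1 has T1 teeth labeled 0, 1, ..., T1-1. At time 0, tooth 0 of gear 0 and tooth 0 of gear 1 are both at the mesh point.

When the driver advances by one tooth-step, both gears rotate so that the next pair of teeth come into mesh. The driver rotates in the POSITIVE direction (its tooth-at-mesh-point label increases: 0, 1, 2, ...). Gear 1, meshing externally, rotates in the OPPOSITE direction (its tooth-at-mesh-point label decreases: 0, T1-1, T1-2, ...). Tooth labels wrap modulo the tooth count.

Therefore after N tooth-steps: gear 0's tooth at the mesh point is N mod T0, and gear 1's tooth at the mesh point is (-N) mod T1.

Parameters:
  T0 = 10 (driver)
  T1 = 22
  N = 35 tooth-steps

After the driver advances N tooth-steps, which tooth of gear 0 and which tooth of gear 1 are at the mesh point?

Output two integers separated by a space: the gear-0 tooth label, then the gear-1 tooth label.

Gear 0 (driver, T0=10): tooth at mesh = N mod T0
  35 = 3 * 10 + 5, so 35 mod 10 = 5
  gear 0 tooth = 5
Gear 1 (driven, T1=22): tooth at mesh = (-N) mod T1
  35 = 1 * 22 + 13, so 35 mod 22 = 13
  (-35) mod 22 = (-13) mod 22 = 22 - 13 = 9
Mesh after 35 steps: gear-0 tooth 5 meets gear-1 tooth 9

Answer: 5 9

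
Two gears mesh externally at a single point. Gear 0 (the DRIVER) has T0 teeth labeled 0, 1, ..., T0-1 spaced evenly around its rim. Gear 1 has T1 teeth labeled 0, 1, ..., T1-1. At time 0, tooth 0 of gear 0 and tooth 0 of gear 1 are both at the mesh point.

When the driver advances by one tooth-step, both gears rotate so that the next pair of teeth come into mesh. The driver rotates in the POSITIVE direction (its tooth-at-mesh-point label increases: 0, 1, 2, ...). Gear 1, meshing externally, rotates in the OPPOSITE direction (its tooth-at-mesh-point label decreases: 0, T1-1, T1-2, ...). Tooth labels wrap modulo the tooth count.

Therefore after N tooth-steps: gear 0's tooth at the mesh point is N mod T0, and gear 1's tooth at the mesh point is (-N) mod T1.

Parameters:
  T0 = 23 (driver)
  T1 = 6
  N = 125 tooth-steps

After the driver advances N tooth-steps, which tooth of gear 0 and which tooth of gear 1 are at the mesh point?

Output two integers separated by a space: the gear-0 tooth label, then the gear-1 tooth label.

Answer: 10 1

Derivation:
Gear 0 (driver, T0=23): tooth at mesh = N mod T0
  125 = 5 * 23 + 10, so 125 mod 23 = 10
  gear 0 tooth = 10
Gear 1 (driven, T1=6): tooth at mesh = (-N) mod T1
  125 = 20 * 6 + 5, so 125 mod 6 = 5
  (-125) mod 6 = (-5) mod 6 = 6 - 5 = 1
Mesh after 125 steps: gear-0 tooth 10 meets gear-1 tooth 1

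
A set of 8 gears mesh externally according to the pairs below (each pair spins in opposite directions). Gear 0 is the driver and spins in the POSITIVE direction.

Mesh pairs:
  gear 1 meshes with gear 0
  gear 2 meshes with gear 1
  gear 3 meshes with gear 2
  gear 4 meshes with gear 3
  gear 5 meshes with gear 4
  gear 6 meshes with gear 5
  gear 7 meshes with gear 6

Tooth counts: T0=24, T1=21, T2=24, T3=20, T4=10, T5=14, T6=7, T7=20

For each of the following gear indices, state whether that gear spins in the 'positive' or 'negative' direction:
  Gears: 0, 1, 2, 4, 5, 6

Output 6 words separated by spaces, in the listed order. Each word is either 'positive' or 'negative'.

Gear 0 (driver): positive (depth 0)
  gear 1: meshes with gear 0 -> depth 1 -> negative (opposite of gear 0)
  gear 2: meshes with gear 1 -> depth 2 -> positive (opposite of gear 1)
  gear 3: meshes with gear 2 -> depth 3 -> negative (opposite of gear 2)
  gear 4: meshes with gear 3 -> depth 4 -> positive (opposite of gear 3)
  gear 5: meshes with gear 4 -> depth 5 -> negative (opposite of gear 4)
  gear 6: meshes with gear 5 -> depth 6 -> positive (opposite of gear 5)
  gear 7: meshes with gear 6 -> depth 7 -> negative (opposite of gear 6)
Queried indices 0, 1, 2, 4, 5, 6 -> positive, negative, positive, positive, negative, positive

Answer: positive negative positive positive negative positive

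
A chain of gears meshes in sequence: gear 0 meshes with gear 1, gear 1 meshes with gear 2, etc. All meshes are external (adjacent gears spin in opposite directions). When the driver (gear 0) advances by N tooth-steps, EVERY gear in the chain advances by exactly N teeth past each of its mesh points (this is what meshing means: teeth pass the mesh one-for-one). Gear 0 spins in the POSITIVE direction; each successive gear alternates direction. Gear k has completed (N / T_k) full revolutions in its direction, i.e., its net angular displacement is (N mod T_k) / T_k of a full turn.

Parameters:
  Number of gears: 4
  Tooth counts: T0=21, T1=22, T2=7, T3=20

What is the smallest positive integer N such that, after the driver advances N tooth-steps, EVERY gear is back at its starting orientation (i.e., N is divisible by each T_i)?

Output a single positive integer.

Answer: 4620

Derivation:
Gear k returns to start when N is a multiple of T_k.
All gears at start simultaneously when N is a common multiple of [21, 22, 7, 20]; the smallest such N is lcm(21, 22, 7, 20).
Start: lcm = T0 = 21
Fold in T1=22: gcd(21, 22) = 1; lcm(21, 22) = 21 * 22 / 1 = 462 / 1 = 462
Fold in T2=7: gcd(462, 7) = 7; lcm(462, 7) = 462 * 7 / 7 = 3234 / 7 = 462
Fold in T3=20: gcd(462, 20) = 2; lcm(462, 20) = 462 * 20 / 2 = 9240 / 2 = 4620
Full cycle length = 4620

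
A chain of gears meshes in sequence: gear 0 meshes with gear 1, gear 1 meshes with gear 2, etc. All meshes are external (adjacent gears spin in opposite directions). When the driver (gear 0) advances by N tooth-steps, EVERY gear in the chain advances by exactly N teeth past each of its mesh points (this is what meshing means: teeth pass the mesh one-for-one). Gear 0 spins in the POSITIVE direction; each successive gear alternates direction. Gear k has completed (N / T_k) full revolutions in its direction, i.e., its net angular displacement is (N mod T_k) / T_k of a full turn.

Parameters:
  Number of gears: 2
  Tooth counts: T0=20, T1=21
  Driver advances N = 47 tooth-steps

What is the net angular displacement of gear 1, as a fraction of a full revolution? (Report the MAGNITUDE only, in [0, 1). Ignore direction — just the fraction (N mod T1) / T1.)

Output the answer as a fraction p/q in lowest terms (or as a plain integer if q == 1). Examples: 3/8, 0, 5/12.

Chain of 2 gears, tooth counts: [20, 21]
  gear 0: T0=20, direction=positive, advance = 47 mod 20 = 7 teeth = 7/20 turn
  gear 1: T1=21, direction=negative, advance = 47 mod 21 = 5 teeth = 5/21 turn
Gear 1: 47 mod 21 = 5
Fraction = 5 / 21 = 5/21 (gcd(5,21)=1) = 5/21

Answer: 5/21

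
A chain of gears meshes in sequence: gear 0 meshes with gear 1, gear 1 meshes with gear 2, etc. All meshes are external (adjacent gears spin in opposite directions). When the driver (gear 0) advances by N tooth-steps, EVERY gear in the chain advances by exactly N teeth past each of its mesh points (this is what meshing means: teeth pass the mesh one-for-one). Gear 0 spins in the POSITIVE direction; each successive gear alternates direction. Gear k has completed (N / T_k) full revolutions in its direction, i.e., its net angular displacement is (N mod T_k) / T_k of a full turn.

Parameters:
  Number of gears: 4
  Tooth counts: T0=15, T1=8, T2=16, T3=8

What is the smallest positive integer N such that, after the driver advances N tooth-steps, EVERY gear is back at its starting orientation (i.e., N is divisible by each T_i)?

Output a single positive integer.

Answer: 240

Derivation:
Gear k returns to start when N is a multiple of T_k.
All gears at start simultaneously when N is a common multiple of [15, 8, 16, 8]; the smallest such N is lcm(15, 8, 16, 8).
Start: lcm = T0 = 15
Fold in T1=8: gcd(15, 8) = 1; lcm(15, 8) = 15 * 8 / 1 = 120 / 1 = 120
Fold in T2=16: gcd(120, 16) = 8; lcm(120, 16) = 120 * 16 / 8 = 1920 / 8 = 240
Fold in T3=8: gcd(240, 8) = 8; lcm(240, 8) = 240 * 8 / 8 = 1920 / 8 = 240
Full cycle length = 240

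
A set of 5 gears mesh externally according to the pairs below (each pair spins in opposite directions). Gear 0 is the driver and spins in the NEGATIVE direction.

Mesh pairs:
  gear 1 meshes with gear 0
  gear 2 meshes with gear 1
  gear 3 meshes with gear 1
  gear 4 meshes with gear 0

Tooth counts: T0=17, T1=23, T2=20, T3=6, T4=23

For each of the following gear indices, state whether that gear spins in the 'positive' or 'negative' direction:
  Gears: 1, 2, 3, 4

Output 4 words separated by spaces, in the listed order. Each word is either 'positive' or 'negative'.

Gear 0 (driver): negative (depth 0)
  gear 1: meshes with gear 0 -> depth 1 -> positive (opposite of gear 0)
  gear 2: meshes with gear 1 -> depth 2 -> negative (opposite of gear 1)
  gear 3: meshes with gear 1 -> depth 2 -> negative (opposite of gear 1)
  gear 4: meshes with gear 0 -> depth 1 -> positive (opposite of gear 0)
Queried indices 1, 2, 3, 4 -> positive, negative, negative, positive

Answer: positive negative negative positive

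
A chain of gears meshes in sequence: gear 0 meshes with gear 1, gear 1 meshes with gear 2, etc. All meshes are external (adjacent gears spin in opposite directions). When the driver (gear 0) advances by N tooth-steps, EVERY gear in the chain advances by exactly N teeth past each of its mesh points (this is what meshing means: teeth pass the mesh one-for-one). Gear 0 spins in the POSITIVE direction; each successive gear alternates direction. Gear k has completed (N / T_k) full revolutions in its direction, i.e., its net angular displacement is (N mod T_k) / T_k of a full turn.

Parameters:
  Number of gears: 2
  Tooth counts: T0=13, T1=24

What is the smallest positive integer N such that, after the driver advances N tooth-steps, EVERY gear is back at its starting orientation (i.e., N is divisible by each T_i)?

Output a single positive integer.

Answer: 312

Derivation:
Gear k returns to start when N is a multiple of T_k.
All gears at start simultaneously when N is a common multiple of [13, 24]; the smallest such N is lcm(13, 24).
Start: lcm = T0 = 13
Fold in T1=24: gcd(13, 24) = 1; lcm(13, 24) = 13 * 24 / 1 = 312 / 1 = 312
Full cycle length = 312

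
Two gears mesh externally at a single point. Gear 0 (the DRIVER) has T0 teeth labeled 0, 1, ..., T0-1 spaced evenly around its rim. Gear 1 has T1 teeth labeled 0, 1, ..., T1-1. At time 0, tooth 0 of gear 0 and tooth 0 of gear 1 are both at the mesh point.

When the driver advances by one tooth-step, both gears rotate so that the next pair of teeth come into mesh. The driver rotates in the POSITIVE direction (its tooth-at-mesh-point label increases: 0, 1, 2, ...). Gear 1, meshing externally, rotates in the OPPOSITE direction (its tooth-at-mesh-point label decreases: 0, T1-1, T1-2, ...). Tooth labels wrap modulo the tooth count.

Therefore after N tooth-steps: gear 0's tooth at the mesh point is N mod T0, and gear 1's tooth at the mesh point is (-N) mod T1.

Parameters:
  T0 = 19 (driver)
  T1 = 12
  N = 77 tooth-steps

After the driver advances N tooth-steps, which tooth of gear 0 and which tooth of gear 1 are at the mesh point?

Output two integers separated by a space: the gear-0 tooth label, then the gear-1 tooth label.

Gear 0 (driver, T0=19): tooth at mesh = N mod T0
  77 = 4 * 19 + 1, so 77 mod 19 = 1
  gear 0 tooth = 1
Gear 1 (driven, T1=12): tooth at mesh = (-N) mod T1
  77 = 6 * 12 + 5, so 77 mod 12 = 5
  (-77) mod 12 = (-5) mod 12 = 12 - 5 = 7
Mesh after 77 steps: gear-0 tooth 1 meets gear-1 tooth 7

Answer: 1 7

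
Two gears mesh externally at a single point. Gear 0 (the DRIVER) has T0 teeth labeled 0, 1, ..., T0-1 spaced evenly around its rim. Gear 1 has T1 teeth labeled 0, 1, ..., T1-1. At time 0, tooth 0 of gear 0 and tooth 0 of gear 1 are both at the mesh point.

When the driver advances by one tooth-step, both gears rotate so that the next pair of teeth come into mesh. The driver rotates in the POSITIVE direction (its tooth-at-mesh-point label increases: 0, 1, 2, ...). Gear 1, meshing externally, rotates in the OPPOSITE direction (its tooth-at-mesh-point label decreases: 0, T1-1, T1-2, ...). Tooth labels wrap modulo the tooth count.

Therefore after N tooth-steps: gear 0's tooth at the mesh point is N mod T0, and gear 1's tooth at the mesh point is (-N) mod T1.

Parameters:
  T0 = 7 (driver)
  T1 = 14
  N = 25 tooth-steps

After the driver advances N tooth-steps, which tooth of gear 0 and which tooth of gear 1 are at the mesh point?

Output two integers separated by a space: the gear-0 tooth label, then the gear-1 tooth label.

Answer: 4 3

Derivation:
Gear 0 (driver, T0=7): tooth at mesh = N mod T0
  25 = 3 * 7 + 4, so 25 mod 7 = 4
  gear 0 tooth = 4
Gear 1 (driven, T1=14): tooth at mesh = (-N) mod T1
  25 = 1 * 14 + 11, so 25 mod 14 = 11
  (-25) mod 14 = (-11) mod 14 = 14 - 11 = 3
Mesh after 25 steps: gear-0 tooth 4 meets gear-1 tooth 3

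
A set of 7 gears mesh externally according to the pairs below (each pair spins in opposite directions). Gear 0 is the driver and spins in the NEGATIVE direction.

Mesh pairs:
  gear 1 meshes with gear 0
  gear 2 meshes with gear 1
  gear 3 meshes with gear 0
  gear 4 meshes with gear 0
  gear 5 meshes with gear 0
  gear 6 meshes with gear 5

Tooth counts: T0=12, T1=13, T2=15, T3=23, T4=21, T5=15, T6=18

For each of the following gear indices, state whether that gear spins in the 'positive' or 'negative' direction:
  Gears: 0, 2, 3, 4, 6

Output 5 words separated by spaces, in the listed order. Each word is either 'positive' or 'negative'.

Gear 0 (driver): negative (depth 0)
  gear 1: meshes with gear 0 -> depth 1 -> positive (opposite of gear 0)
  gear 2: meshes with gear 1 -> depth 2 -> negative (opposite of gear 1)
  gear 3: meshes with gear 0 -> depth 1 -> positive (opposite of gear 0)
  gear 4: meshes with gear 0 -> depth 1 -> positive (opposite of gear 0)
  gear 5: meshes with gear 0 -> depth 1 -> positive (opposite of gear 0)
  gear 6: meshes with gear 5 -> depth 2 -> negative (opposite of gear 5)
Queried indices 0, 2, 3, 4, 6 -> negative, negative, positive, positive, negative

Answer: negative negative positive positive negative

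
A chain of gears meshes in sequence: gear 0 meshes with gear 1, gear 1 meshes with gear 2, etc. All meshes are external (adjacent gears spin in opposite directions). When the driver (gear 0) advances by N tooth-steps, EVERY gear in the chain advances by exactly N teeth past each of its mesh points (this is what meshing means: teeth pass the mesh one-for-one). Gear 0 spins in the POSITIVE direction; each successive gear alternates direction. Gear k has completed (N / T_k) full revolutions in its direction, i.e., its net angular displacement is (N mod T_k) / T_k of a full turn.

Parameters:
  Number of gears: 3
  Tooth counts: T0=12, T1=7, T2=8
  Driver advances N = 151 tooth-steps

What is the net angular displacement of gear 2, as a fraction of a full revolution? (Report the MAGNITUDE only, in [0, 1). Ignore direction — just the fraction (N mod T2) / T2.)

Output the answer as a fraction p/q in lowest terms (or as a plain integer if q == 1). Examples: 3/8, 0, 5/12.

Answer: 7/8

Derivation:
Chain of 3 gears, tooth counts: [12, 7, 8]
  gear 0: T0=12, direction=positive, advance = 151 mod 12 = 7 teeth = 7/12 turn
  gear 1: T1=7, direction=negative, advance = 151 mod 7 = 4 teeth = 4/7 turn
  gear 2: T2=8, direction=positive, advance = 151 mod 8 = 7 teeth = 7/8 turn
Gear 2: 151 mod 8 = 7
Fraction = 7 / 8 = 7/8 (gcd(7,8)=1) = 7/8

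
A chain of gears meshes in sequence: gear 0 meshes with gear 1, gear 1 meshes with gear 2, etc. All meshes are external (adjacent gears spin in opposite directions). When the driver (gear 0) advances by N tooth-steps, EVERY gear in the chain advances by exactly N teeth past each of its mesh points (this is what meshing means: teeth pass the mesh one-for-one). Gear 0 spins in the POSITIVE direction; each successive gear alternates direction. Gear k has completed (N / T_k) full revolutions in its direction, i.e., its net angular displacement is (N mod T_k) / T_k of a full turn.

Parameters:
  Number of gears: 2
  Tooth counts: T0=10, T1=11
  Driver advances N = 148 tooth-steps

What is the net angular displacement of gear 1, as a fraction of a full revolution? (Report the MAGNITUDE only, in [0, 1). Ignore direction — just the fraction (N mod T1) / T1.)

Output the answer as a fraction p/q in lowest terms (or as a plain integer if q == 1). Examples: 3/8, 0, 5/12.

Answer: 5/11

Derivation:
Chain of 2 gears, tooth counts: [10, 11]
  gear 0: T0=10, direction=positive, advance = 148 mod 10 = 8 teeth = 8/10 turn
  gear 1: T1=11, direction=negative, advance = 148 mod 11 = 5 teeth = 5/11 turn
Gear 1: 148 mod 11 = 5
Fraction = 5 / 11 = 5/11 (gcd(5,11)=1) = 5/11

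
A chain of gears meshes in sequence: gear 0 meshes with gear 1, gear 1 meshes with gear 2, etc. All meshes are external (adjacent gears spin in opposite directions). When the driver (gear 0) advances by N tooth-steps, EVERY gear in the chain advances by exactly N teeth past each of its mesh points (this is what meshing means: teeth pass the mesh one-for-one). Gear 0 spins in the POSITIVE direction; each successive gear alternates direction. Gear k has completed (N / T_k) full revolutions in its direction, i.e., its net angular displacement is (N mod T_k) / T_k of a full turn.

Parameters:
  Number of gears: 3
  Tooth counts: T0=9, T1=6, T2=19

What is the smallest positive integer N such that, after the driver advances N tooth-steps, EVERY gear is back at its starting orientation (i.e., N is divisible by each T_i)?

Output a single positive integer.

Gear k returns to start when N is a multiple of T_k.
All gears at start simultaneously when N is a common multiple of [9, 6, 19]; the smallest such N is lcm(9, 6, 19).
Start: lcm = T0 = 9
Fold in T1=6: gcd(9, 6) = 3; lcm(9, 6) = 9 * 6 / 3 = 54 / 3 = 18
Fold in T2=19: gcd(18, 19) = 1; lcm(18, 19) = 18 * 19 / 1 = 342 / 1 = 342
Full cycle length = 342

Answer: 342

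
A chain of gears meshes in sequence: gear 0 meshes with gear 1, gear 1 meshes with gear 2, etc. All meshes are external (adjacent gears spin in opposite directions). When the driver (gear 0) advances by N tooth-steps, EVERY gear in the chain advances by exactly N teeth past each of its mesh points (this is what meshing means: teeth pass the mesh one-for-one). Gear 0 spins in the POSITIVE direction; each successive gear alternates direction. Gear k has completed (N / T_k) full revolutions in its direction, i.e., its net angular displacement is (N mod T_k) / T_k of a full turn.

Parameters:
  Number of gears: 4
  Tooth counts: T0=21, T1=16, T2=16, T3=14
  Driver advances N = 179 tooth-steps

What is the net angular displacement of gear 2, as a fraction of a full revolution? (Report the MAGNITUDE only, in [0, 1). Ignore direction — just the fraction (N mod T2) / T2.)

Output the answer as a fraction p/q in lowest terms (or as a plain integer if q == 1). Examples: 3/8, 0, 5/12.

Chain of 4 gears, tooth counts: [21, 16, 16, 14]
  gear 0: T0=21, direction=positive, advance = 179 mod 21 = 11 teeth = 11/21 turn
  gear 1: T1=16, direction=negative, advance = 179 mod 16 = 3 teeth = 3/16 turn
  gear 2: T2=16, direction=positive, advance = 179 mod 16 = 3 teeth = 3/16 turn
  gear 3: T3=14, direction=negative, advance = 179 mod 14 = 11 teeth = 11/14 turn
Gear 2: 179 mod 16 = 3
Fraction = 3 / 16 = 3/16 (gcd(3,16)=1) = 3/16

Answer: 3/16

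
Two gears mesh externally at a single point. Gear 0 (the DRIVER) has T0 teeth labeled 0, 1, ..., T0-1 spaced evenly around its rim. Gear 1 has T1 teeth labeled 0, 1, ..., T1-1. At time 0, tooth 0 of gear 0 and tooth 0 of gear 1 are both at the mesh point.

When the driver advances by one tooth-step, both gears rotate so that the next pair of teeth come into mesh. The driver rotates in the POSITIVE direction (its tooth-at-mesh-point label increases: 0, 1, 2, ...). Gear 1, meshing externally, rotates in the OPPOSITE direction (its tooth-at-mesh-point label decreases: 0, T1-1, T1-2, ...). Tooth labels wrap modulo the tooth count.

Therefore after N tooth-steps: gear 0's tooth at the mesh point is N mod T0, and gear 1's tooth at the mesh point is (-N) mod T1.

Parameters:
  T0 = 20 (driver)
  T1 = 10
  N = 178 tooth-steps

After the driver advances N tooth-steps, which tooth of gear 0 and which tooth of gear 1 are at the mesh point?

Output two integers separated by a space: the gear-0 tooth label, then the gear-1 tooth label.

Gear 0 (driver, T0=20): tooth at mesh = N mod T0
  178 = 8 * 20 + 18, so 178 mod 20 = 18
  gear 0 tooth = 18
Gear 1 (driven, T1=10): tooth at mesh = (-N) mod T1
  178 = 17 * 10 + 8, so 178 mod 10 = 8
  (-178) mod 10 = (-8) mod 10 = 10 - 8 = 2
Mesh after 178 steps: gear-0 tooth 18 meets gear-1 tooth 2

Answer: 18 2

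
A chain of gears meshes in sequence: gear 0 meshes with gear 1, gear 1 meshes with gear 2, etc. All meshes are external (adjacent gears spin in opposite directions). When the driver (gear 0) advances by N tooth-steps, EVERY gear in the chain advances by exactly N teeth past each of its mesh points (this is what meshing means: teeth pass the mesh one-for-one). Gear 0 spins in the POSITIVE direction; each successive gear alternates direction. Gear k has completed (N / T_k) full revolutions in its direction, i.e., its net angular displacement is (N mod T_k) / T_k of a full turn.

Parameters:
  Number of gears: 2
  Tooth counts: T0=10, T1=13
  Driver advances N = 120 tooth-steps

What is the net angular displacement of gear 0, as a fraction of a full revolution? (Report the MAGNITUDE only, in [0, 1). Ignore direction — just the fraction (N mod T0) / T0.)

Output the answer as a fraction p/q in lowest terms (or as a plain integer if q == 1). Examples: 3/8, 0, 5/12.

Answer: 0

Derivation:
Chain of 2 gears, tooth counts: [10, 13]
  gear 0: T0=10, direction=positive, advance = 120 mod 10 = 0 teeth = 0/10 turn
  gear 1: T1=13, direction=negative, advance = 120 mod 13 = 3 teeth = 3/13 turn
Gear 0: 120 mod 10 = 0
Fraction = 0 / 10 = 0/1 (gcd(0,10)=10) = 0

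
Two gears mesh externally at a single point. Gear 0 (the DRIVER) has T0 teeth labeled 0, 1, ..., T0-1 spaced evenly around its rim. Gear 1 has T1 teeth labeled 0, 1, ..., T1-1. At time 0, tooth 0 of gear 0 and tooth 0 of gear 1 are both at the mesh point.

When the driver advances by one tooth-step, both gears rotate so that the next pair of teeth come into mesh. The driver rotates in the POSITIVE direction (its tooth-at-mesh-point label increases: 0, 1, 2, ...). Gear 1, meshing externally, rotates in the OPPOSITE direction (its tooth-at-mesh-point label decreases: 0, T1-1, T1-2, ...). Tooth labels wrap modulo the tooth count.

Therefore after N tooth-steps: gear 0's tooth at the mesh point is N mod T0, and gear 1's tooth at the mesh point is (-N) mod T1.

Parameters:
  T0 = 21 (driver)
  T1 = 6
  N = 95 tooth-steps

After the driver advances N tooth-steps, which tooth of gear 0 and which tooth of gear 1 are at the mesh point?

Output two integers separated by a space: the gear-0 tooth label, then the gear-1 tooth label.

Answer: 11 1

Derivation:
Gear 0 (driver, T0=21): tooth at mesh = N mod T0
  95 = 4 * 21 + 11, so 95 mod 21 = 11
  gear 0 tooth = 11
Gear 1 (driven, T1=6): tooth at mesh = (-N) mod T1
  95 = 15 * 6 + 5, so 95 mod 6 = 5
  (-95) mod 6 = (-5) mod 6 = 6 - 5 = 1
Mesh after 95 steps: gear-0 tooth 11 meets gear-1 tooth 1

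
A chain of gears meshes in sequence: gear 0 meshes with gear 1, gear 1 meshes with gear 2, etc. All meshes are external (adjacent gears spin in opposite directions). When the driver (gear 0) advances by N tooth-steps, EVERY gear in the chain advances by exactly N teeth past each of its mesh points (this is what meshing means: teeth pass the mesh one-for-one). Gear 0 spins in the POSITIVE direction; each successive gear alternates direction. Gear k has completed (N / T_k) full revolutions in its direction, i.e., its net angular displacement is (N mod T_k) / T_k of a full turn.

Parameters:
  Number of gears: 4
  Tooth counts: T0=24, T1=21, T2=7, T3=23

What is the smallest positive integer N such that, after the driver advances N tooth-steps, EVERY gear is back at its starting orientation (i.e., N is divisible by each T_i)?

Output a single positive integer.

Gear k returns to start when N is a multiple of T_k.
All gears at start simultaneously when N is a common multiple of [24, 21, 7, 23]; the smallest such N is lcm(24, 21, 7, 23).
Start: lcm = T0 = 24
Fold in T1=21: gcd(24, 21) = 3; lcm(24, 21) = 24 * 21 / 3 = 504 / 3 = 168
Fold in T2=7: gcd(168, 7) = 7; lcm(168, 7) = 168 * 7 / 7 = 1176 / 7 = 168
Fold in T3=23: gcd(168, 23) = 1; lcm(168, 23) = 168 * 23 / 1 = 3864 / 1 = 3864
Full cycle length = 3864

Answer: 3864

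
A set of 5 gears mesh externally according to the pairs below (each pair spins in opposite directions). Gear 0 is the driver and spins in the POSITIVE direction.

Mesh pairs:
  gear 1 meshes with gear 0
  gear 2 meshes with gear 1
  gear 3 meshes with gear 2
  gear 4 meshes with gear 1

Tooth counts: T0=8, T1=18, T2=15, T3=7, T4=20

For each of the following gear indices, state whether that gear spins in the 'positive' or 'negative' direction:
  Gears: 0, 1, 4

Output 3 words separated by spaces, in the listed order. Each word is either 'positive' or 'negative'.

Gear 0 (driver): positive (depth 0)
  gear 1: meshes with gear 0 -> depth 1 -> negative (opposite of gear 0)
  gear 2: meshes with gear 1 -> depth 2 -> positive (opposite of gear 1)
  gear 3: meshes with gear 2 -> depth 3 -> negative (opposite of gear 2)
  gear 4: meshes with gear 1 -> depth 2 -> positive (opposite of gear 1)
Queried indices 0, 1, 4 -> positive, negative, positive

Answer: positive negative positive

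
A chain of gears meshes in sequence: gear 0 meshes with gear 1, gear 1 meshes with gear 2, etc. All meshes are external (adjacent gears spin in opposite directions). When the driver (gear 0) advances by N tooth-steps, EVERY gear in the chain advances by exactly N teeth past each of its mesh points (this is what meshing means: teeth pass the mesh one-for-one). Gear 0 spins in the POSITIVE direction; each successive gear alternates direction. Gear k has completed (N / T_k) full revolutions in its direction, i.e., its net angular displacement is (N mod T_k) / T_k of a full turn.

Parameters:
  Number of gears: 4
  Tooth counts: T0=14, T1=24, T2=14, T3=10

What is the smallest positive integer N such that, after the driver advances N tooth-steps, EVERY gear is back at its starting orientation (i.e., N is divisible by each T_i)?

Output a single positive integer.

Answer: 840

Derivation:
Gear k returns to start when N is a multiple of T_k.
All gears at start simultaneously when N is a common multiple of [14, 24, 14, 10]; the smallest such N is lcm(14, 24, 14, 10).
Start: lcm = T0 = 14
Fold in T1=24: gcd(14, 24) = 2; lcm(14, 24) = 14 * 24 / 2 = 336 / 2 = 168
Fold in T2=14: gcd(168, 14) = 14; lcm(168, 14) = 168 * 14 / 14 = 2352 / 14 = 168
Fold in T3=10: gcd(168, 10) = 2; lcm(168, 10) = 168 * 10 / 2 = 1680 / 2 = 840
Full cycle length = 840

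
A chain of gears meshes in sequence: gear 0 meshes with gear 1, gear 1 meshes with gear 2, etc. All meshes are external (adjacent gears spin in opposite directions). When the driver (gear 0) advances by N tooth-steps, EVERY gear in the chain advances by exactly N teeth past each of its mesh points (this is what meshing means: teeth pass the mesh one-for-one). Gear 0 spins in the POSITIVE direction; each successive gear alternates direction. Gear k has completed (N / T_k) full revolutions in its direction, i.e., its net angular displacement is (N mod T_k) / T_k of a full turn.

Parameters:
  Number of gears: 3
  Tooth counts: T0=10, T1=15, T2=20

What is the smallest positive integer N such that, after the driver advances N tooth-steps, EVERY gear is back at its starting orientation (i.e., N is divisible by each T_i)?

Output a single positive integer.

Gear k returns to start when N is a multiple of T_k.
All gears at start simultaneously when N is a common multiple of [10, 15, 20]; the smallest such N is lcm(10, 15, 20).
Start: lcm = T0 = 10
Fold in T1=15: gcd(10, 15) = 5; lcm(10, 15) = 10 * 15 / 5 = 150 / 5 = 30
Fold in T2=20: gcd(30, 20) = 10; lcm(30, 20) = 30 * 20 / 10 = 600 / 10 = 60
Full cycle length = 60

Answer: 60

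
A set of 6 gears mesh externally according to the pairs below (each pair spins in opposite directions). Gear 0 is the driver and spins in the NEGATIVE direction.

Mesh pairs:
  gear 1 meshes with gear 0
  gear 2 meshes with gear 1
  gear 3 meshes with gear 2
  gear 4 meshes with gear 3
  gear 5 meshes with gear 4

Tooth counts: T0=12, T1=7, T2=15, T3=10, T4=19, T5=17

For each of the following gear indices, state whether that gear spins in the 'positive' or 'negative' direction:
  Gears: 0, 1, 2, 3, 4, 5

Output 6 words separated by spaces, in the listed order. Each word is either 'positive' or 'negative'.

Gear 0 (driver): negative (depth 0)
  gear 1: meshes with gear 0 -> depth 1 -> positive (opposite of gear 0)
  gear 2: meshes with gear 1 -> depth 2 -> negative (opposite of gear 1)
  gear 3: meshes with gear 2 -> depth 3 -> positive (opposite of gear 2)
  gear 4: meshes with gear 3 -> depth 4 -> negative (opposite of gear 3)
  gear 5: meshes with gear 4 -> depth 5 -> positive (opposite of gear 4)
Queried indices 0, 1, 2, 3, 4, 5 -> negative, positive, negative, positive, negative, positive

Answer: negative positive negative positive negative positive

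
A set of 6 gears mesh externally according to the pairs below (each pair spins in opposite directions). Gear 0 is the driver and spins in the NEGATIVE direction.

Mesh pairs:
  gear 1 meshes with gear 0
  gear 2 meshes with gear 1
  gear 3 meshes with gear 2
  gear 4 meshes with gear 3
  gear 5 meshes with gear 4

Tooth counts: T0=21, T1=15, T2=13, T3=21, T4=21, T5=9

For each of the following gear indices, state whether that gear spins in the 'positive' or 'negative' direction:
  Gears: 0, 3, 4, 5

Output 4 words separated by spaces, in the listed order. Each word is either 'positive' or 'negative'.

Answer: negative positive negative positive

Derivation:
Gear 0 (driver): negative (depth 0)
  gear 1: meshes with gear 0 -> depth 1 -> positive (opposite of gear 0)
  gear 2: meshes with gear 1 -> depth 2 -> negative (opposite of gear 1)
  gear 3: meshes with gear 2 -> depth 3 -> positive (opposite of gear 2)
  gear 4: meshes with gear 3 -> depth 4 -> negative (opposite of gear 3)
  gear 5: meshes with gear 4 -> depth 5 -> positive (opposite of gear 4)
Queried indices 0, 3, 4, 5 -> negative, positive, negative, positive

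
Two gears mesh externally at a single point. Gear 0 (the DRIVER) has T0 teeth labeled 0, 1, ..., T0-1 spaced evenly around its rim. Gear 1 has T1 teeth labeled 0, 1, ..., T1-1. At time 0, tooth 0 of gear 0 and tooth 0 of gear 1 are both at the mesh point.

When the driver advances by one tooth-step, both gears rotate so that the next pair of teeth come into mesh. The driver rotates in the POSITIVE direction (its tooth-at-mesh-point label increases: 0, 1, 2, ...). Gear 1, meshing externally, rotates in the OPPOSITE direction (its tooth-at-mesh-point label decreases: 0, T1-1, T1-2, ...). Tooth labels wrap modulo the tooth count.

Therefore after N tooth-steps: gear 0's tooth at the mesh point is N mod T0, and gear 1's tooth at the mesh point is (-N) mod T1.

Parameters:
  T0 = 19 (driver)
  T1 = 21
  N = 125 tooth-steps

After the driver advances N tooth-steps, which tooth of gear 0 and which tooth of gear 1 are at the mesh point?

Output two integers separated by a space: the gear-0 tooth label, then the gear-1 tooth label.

Answer: 11 1

Derivation:
Gear 0 (driver, T0=19): tooth at mesh = N mod T0
  125 = 6 * 19 + 11, so 125 mod 19 = 11
  gear 0 tooth = 11
Gear 1 (driven, T1=21): tooth at mesh = (-N) mod T1
  125 = 5 * 21 + 20, so 125 mod 21 = 20
  (-125) mod 21 = (-20) mod 21 = 21 - 20 = 1
Mesh after 125 steps: gear-0 tooth 11 meets gear-1 tooth 1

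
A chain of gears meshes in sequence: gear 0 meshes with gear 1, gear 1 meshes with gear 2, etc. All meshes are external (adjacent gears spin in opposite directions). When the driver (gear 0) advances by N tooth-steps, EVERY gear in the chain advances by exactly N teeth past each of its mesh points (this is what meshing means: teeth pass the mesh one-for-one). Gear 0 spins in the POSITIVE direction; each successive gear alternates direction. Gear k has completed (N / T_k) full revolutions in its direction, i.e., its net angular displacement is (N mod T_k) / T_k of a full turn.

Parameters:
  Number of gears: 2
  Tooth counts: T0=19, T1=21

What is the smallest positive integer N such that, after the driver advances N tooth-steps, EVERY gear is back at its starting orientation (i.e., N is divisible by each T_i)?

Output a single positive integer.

Answer: 399

Derivation:
Gear k returns to start when N is a multiple of T_k.
All gears at start simultaneously when N is a common multiple of [19, 21]; the smallest such N is lcm(19, 21).
Start: lcm = T0 = 19
Fold in T1=21: gcd(19, 21) = 1; lcm(19, 21) = 19 * 21 / 1 = 399 / 1 = 399
Full cycle length = 399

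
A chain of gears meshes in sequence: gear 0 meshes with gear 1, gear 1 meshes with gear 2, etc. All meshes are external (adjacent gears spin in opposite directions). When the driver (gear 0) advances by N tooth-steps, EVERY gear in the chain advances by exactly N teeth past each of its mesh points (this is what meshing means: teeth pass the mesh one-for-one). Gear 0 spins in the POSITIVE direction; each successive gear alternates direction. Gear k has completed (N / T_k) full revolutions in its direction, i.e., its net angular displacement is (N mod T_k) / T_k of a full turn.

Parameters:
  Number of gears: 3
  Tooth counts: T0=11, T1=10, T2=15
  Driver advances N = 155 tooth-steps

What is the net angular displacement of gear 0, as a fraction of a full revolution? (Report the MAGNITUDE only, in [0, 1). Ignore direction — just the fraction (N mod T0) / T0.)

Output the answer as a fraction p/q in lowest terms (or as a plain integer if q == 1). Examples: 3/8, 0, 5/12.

Answer: 1/11

Derivation:
Chain of 3 gears, tooth counts: [11, 10, 15]
  gear 0: T0=11, direction=positive, advance = 155 mod 11 = 1 teeth = 1/11 turn
  gear 1: T1=10, direction=negative, advance = 155 mod 10 = 5 teeth = 5/10 turn
  gear 2: T2=15, direction=positive, advance = 155 mod 15 = 5 teeth = 5/15 turn
Gear 0: 155 mod 11 = 1
Fraction = 1 / 11 = 1/11 (gcd(1,11)=1) = 1/11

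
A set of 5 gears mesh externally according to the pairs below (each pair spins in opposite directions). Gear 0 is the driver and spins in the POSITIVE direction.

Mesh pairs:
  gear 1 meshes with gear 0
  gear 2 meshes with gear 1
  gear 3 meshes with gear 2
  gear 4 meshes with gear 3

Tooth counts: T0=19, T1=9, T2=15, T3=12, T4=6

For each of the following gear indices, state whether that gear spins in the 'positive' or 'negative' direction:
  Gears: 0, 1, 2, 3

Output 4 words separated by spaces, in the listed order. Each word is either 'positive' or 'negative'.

Answer: positive negative positive negative

Derivation:
Gear 0 (driver): positive (depth 0)
  gear 1: meshes with gear 0 -> depth 1 -> negative (opposite of gear 0)
  gear 2: meshes with gear 1 -> depth 2 -> positive (opposite of gear 1)
  gear 3: meshes with gear 2 -> depth 3 -> negative (opposite of gear 2)
  gear 4: meshes with gear 3 -> depth 4 -> positive (opposite of gear 3)
Queried indices 0, 1, 2, 3 -> positive, negative, positive, negative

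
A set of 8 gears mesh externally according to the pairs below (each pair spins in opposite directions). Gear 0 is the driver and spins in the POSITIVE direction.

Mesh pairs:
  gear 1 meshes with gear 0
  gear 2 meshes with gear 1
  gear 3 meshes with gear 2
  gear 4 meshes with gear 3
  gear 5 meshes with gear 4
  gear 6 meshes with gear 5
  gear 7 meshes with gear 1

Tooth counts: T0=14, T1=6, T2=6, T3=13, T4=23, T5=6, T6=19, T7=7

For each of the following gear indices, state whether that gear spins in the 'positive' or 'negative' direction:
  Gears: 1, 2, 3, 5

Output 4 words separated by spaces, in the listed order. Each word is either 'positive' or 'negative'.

Gear 0 (driver): positive (depth 0)
  gear 1: meshes with gear 0 -> depth 1 -> negative (opposite of gear 0)
  gear 2: meshes with gear 1 -> depth 2 -> positive (opposite of gear 1)
  gear 3: meshes with gear 2 -> depth 3 -> negative (opposite of gear 2)
  gear 4: meshes with gear 3 -> depth 4 -> positive (opposite of gear 3)
  gear 5: meshes with gear 4 -> depth 5 -> negative (opposite of gear 4)
  gear 6: meshes with gear 5 -> depth 6 -> positive (opposite of gear 5)
  gear 7: meshes with gear 1 -> depth 2 -> positive (opposite of gear 1)
Queried indices 1, 2, 3, 5 -> negative, positive, negative, negative

Answer: negative positive negative negative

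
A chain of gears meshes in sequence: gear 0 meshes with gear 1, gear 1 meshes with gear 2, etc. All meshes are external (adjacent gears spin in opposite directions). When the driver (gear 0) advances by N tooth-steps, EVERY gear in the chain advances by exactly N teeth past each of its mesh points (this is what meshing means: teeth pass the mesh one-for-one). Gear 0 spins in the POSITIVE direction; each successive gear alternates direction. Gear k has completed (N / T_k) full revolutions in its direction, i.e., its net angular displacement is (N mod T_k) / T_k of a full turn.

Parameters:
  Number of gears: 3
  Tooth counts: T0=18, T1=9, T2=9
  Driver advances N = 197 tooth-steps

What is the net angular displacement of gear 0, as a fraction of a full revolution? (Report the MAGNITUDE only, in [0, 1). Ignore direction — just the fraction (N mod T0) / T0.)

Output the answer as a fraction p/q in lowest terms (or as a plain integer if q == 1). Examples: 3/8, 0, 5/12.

Answer: 17/18

Derivation:
Chain of 3 gears, tooth counts: [18, 9, 9]
  gear 0: T0=18, direction=positive, advance = 197 mod 18 = 17 teeth = 17/18 turn
  gear 1: T1=9, direction=negative, advance = 197 mod 9 = 8 teeth = 8/9 turn
  gear 2: T2=9, direction=positive, advance = 197 mod 9 = 8 teeth = 8/9 turn
Gear 0: 197 mod 18 = 17
Fraction = 17 / 18 = 17/18 (gcd(17,18)=1) = 17/18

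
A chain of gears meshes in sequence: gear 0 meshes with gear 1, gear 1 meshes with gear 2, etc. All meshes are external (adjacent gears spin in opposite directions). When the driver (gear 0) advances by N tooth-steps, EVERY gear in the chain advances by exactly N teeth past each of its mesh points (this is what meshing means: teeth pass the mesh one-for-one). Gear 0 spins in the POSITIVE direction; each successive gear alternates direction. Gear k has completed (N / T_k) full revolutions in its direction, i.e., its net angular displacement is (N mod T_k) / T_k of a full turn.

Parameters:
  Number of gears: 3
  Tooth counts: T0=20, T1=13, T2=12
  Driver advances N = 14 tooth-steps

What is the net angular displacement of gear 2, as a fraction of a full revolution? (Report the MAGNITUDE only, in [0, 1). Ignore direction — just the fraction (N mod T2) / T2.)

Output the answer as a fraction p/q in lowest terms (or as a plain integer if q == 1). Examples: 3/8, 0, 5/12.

Answer: 1/6

Derivation:
Chain of 3 gears, tooth counts: [20, 13, 12]
  gear 0: T0=20, direction=positive, advance = 14 mod 20 = 14 teeth = 14/20 turn
  gear 1: T1=13, direction=negative, advance = 14 mod 13 = 1 teeth = 1/13 turn
  gear 2: T2=12, direction=positive, advance = 14 mod 12 = 2 teeth = 2/12 turn
Gear 2: 14 mod 12 = 2
Fraction = 2 / 12 = 1/6 (gcd(2,12)=2) = 1/6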